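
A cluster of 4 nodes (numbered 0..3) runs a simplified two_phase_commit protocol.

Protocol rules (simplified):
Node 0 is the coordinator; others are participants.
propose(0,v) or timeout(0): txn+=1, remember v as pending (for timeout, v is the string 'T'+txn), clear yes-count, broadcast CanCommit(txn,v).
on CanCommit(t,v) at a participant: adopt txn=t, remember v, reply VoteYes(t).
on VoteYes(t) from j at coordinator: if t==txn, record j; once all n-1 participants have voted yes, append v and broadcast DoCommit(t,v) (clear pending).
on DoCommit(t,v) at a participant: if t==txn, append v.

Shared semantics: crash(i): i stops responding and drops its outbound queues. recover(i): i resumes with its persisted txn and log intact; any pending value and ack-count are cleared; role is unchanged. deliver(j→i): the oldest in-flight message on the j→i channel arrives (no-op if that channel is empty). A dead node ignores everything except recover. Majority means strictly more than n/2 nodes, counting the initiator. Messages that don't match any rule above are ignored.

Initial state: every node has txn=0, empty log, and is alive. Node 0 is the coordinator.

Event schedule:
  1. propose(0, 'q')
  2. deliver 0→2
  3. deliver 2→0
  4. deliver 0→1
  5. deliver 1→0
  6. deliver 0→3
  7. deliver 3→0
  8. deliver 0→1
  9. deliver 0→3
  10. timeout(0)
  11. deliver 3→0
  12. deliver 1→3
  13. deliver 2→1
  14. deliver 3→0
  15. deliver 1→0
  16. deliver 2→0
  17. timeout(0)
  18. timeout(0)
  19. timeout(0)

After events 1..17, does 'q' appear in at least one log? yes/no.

yes

step 1 propose(0,'q'): 0={coor,t=1,log=-}
step 2 deliver 0→2: 2={part,t=1,log=-}
step 3 deliver 2→0: —
step 4 deliver 0→1: 1={part,t=1,log=-}
step 5 deliver 1→0: —
step 6 deliver 0→3: 3={part,t=1,log=-}
step 7 deliver 3→0: 0={coor,t=1,log=q}
step 8 deliver 0→1: 1={part,t=1,log=q}
step 9 deliver 0→3: 3={part,t=1,log=q}
step 10 timeout(0): 0={coor,t=2,log=q}
step 11 deliver 3→0: —
step 12 deliver 1→3: —
step 13 deliver 2→1: —
step 14 deliver 3→0: —
step 15 deliver 1→0: —
step 16 deliver 2→0: —
step 17 timeout(0): 0={coor,t=3,log=q}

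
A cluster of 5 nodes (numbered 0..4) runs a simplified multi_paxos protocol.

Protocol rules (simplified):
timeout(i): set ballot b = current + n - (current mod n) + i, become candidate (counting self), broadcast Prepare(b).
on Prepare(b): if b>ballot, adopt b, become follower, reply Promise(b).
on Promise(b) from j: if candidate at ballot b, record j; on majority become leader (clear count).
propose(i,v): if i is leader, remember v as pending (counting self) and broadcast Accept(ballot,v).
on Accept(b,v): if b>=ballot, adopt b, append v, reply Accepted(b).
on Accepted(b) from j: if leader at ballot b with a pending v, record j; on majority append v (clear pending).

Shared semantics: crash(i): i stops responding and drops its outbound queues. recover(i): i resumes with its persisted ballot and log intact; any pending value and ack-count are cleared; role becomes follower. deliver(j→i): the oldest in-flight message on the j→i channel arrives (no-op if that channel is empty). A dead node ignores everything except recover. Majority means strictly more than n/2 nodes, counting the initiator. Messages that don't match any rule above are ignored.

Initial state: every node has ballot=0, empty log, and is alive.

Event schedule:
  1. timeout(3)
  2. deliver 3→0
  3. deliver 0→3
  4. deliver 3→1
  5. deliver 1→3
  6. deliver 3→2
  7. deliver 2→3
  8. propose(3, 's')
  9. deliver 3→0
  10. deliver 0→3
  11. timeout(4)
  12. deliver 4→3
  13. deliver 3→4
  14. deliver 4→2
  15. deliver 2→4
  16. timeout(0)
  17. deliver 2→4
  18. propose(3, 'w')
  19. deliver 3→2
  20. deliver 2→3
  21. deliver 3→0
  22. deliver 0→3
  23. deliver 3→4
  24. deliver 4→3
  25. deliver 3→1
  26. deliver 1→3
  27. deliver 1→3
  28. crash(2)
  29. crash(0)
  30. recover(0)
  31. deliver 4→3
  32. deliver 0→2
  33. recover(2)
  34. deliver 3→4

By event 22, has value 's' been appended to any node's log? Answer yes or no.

yes

step 1 timeout(3): 3={cand,b=8,log=-}
step 2 deliver 3→0: 0={foll,b=8,log=-}
step 3 deliver 0→3: —
step 4 deliver 3→1: 1={foll,b=8,log=-}
step 5 deliver 1→3: 3={lead,b=8,log=-}
step 6 deliver 3→2: 2={foll,b=8,log=-}
step 7 deliver 2→3: —
step 8 propose(3,'s'): —
step 9 deliver 3→0: 0={foll,b=8,log=s}
step 10 deliver 0→3: —
step 11 timeout(4): 4={cand,b=9,log=-}
step 12 deliver 4→3: 3={foll,b=9,log=-}
step 13 deliver 3→4: —
step 14 deliver 4→2: 2={foll,b=9,log=-}
step 15 deliver 2→4: —
step 16 timeout(0): 0={cand,b=10,log=s}
step 17 deliver 2→4: —
step 18 propose(3,'w'): —
step 19 deliver 3→2: —
step 20 deliver 2→3: —
step 21 deliver 3→0: —
step 22 deliver 0→3: 3={foll,b=10,log=-}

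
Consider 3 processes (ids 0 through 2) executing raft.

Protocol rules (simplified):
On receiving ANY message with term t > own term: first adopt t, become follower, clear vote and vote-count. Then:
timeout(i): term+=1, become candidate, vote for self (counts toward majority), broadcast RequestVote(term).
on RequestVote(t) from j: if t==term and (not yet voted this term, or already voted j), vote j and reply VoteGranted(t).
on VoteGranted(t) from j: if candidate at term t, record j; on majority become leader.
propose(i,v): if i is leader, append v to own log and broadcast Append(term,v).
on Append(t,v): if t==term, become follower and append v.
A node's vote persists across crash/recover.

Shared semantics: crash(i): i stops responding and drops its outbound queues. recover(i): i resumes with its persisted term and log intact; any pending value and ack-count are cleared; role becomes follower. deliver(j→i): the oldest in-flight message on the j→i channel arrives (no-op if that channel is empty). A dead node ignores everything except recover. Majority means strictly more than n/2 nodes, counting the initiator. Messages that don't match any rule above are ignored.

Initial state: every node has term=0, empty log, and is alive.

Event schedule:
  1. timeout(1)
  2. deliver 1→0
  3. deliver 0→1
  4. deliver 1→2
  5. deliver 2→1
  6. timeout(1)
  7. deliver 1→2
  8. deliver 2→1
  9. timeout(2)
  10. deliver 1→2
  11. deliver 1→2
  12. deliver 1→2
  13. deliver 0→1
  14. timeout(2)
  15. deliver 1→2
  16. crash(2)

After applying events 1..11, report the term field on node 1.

step 1 timeout(1): 1={cand,t=1,log=-}
step 2 deliver 1→0: 0={foll,t=1,log=-}
step 3 deliver 0→1: 1={lead,t=1,log=-}
step 4 deliver 1→2: 2={foll,t=1,log=-}
step 5 deliver 2→1: —
step 6 timeout(1): 1={cand,t=2,log=-}
step 7 deliver 1→2: 2={foll,t=2,log=-}
step 8 deliver 2→1: 1={lead,t=2,log=-}
step 9 timeout(2): 2={cand,t=3,log=-}
step 10 deliver 1→2: —
step 11 deliver 1→2: —

2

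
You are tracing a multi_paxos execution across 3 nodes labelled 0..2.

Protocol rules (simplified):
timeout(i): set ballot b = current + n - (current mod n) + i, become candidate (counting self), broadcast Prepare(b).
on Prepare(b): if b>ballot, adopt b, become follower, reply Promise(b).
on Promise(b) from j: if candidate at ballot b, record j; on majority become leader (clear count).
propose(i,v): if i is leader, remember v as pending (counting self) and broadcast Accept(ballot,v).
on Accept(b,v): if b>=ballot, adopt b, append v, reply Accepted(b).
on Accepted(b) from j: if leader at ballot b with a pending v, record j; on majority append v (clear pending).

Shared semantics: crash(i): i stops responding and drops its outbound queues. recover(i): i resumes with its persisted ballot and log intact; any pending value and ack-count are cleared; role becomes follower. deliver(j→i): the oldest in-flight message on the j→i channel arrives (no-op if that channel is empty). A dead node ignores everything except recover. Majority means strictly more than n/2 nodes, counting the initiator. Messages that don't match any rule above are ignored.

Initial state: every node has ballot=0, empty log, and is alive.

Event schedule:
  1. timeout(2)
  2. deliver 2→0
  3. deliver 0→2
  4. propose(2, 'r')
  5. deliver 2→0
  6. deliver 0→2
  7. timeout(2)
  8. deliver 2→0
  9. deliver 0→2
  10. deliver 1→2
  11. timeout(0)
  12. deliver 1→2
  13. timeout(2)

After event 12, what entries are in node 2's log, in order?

r

1. timeout(2):  <2:cand b5 ->
2. deliver 2→0:  <0:foll b5 ->
3. deliver 0→2:  <2:lead b5 ->
4. propose(2,'r'):  nop
5. deliver 2→0:  <0:foll b5 r>
6. deliver 0→2:  <2:lead b5 r>
7. timeout(2):  <2:cand b8 r>
8. deliver 2→0:  <0:foll b8 r>
9. deliver 0→2:  <2:lead b8 r>
10. deliver 1→2:  nop
11. timeout(0):  <0:cand b9 r>
12. deliver 1→2:  nop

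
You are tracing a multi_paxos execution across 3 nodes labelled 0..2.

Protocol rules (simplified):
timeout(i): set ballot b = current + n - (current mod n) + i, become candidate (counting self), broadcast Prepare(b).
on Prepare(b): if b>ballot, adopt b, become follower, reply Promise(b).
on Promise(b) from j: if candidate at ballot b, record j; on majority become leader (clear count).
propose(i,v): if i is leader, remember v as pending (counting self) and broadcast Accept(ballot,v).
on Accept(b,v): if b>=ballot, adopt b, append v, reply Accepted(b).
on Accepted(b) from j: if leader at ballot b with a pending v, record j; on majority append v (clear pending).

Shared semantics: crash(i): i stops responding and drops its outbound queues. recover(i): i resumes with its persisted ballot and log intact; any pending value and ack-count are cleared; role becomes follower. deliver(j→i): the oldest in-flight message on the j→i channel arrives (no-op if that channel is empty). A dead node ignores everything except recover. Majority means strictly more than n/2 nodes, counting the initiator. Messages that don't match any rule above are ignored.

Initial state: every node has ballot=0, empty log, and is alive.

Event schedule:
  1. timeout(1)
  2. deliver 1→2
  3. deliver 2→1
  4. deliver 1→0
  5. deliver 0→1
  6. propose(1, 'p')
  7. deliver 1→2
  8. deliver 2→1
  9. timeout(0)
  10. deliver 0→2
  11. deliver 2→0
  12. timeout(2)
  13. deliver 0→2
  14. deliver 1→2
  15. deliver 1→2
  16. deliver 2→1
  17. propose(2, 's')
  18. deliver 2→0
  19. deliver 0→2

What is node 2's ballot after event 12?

[1] timeout(1) → N1(cand b4 [-])
[2] deliver 1→2 → N2(foll b4 [-])
[3] deliver 2→1 → N1(lead b4 [-])
[4] deliver 1→0 → N0(foll b4 [-])
[5] deliver 0→1 → ∅
[6] propose(1,'p') → ∅
[7] deliver 1→2 → N2(foll b4 [p])
[8] deliver 2→1 → N1(lead b4 [p])
[9] timeout(0) → N0(cand b6 [-])
[10] deliver 0→2 → N2(foll b6 [p])
[11] deliver 2→0 → N0(lead b6 [-])
[12] timeout(2) → N2(cand b11 [p])

11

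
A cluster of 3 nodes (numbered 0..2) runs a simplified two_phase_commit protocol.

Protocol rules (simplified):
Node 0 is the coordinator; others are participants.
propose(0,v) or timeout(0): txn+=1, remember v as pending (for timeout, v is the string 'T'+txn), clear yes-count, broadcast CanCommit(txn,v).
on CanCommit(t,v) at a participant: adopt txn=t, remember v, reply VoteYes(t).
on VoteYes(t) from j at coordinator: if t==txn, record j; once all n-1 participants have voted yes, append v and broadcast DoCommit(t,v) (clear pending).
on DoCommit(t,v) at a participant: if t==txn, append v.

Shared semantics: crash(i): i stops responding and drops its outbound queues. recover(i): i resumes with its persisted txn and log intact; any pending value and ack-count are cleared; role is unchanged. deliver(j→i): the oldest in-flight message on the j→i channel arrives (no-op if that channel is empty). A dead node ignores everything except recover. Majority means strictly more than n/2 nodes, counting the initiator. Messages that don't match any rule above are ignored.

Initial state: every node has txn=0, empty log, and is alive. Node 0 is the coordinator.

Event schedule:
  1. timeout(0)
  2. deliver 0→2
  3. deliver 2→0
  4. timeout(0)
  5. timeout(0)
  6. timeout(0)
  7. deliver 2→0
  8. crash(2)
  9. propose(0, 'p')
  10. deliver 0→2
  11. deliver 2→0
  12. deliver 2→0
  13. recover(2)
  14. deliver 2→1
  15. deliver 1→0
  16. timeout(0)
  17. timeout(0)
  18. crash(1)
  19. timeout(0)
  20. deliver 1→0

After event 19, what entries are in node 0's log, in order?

empty

1. timeout(0):  <0:coor t1 ->
2. deliver 0→2:  <2:part t1 ->
3. deliver 2→0:  nop
4. timeout(0):  <0:coor t2 ->
5. timeout(0):  <0:coor t3 ->
6. timeout(0):  <0:coor t4 ->
7. deliver 2→0:  nop
8. crash(2):  <2:✗part t1 ->
9. propose(0,'p'):  <0:coor t5 ->
10. deliver 0→2:  nop
11. deliver 2→0:  nop
12. deliver 2→0:  nop
13. recover(2):  <2:part t1 ->
14. deliver 2→1:  nop
15. deliver 1→0:  nop
16. timeout(0):  <0:coor t6 ->
17. timeout(0):  <0:coor t7 ->
18. crash(1):  <1:✗part t0 ->
19. timeout(0):  <0:coor t8 ->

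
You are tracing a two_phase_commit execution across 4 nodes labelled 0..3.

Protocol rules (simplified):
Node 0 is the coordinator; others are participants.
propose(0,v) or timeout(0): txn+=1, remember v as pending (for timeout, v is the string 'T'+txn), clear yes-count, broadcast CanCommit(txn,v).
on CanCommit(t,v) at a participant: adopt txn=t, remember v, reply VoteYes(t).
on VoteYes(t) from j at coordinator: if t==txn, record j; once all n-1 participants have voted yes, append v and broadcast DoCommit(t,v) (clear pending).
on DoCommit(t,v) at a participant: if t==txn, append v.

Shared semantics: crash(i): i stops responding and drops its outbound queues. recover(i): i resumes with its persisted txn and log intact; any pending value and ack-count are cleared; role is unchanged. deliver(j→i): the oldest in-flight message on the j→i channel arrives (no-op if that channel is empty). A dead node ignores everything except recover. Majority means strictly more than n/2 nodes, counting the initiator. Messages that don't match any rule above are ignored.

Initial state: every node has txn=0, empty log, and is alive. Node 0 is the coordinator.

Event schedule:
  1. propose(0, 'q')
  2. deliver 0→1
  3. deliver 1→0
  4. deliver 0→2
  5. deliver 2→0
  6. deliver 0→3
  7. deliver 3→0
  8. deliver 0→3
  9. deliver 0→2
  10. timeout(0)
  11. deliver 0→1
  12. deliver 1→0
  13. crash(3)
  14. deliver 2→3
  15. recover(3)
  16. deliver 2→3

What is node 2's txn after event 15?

1

after 1 — propose(0,'q'): n0:coor/t1/[-]
after 2 — deliver 0→1: n1:part/t1/[-]
after 3 — deliver 1→0: ·
after 4 — deliver 0→2: n2:part/t1/[-]
after 5 — deliver 2→0: ·
after 6 — deliver 0→3: n3:part/t1/[-]
after 7 — deliver 3→0: n0:coor/t1/[q]
after 8 — deliver 0→3: n3:part/t1/[q]
after 9 — deliver 0→2: n2:part/t1/[q]
after 10 — timeout(0): n0:coor/t2/[q]
after 11 — deliver 0→1: n1:part/t1/[q]
after 12 — deliver 1→0: ·
after 13 — crash(3): n3:✗part/t1/[q]
after 14 — deliver 2→3: ·
after 15 — recover(3): n3:part/t1/[q]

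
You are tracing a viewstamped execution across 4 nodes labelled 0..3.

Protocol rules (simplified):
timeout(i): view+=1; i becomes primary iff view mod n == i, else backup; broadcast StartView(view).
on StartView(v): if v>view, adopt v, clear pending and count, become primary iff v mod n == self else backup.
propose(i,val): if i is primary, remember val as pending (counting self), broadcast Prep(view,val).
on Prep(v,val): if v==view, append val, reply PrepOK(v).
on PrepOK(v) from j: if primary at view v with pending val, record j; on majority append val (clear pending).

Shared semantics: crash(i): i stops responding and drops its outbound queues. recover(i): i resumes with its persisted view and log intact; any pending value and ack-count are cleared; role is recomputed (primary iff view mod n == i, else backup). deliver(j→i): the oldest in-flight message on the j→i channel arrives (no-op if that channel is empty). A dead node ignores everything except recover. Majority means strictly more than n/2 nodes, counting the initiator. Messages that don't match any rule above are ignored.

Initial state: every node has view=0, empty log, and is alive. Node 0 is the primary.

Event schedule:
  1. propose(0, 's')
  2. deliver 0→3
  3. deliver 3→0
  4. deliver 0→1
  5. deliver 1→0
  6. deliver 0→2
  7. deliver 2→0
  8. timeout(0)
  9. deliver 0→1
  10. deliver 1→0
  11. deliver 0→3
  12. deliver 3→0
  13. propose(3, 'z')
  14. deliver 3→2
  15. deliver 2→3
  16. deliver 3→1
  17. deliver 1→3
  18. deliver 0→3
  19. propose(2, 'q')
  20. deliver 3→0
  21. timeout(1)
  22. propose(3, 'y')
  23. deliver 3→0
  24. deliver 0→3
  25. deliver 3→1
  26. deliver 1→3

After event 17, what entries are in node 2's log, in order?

after 1 — propose(0,'s'): ·
after 2 — deliver 0→3: n3:back/v0/[s]
after 3 — deliver 3→0: ·
after 4 — deliver 0→1: n1:back/v0/[s]
after 5 — deliver 1→0: n0:prim/v0/[s]
after 6 — deliver 0→2: n2:back/v0/[s]
after 7 — deliver 2→0: ·
after 8 — timeout(0): n0:back/v1/[s]
after 9 — deliver 0→1: n1:prim/v1/[s]
after 10 — deliver 1→0: ·
after 11 — deliver 0→3: n3:back/v1/[s]
after 12 — deliver 3→0: ·
after 13 — propose(3,'z'): ·
after 14 — deliver 3→2: ·
after 15 — deliver 2→3: ·
after 16 — deliver 3→1: ·
after 17 — deliver 1→3: ·

s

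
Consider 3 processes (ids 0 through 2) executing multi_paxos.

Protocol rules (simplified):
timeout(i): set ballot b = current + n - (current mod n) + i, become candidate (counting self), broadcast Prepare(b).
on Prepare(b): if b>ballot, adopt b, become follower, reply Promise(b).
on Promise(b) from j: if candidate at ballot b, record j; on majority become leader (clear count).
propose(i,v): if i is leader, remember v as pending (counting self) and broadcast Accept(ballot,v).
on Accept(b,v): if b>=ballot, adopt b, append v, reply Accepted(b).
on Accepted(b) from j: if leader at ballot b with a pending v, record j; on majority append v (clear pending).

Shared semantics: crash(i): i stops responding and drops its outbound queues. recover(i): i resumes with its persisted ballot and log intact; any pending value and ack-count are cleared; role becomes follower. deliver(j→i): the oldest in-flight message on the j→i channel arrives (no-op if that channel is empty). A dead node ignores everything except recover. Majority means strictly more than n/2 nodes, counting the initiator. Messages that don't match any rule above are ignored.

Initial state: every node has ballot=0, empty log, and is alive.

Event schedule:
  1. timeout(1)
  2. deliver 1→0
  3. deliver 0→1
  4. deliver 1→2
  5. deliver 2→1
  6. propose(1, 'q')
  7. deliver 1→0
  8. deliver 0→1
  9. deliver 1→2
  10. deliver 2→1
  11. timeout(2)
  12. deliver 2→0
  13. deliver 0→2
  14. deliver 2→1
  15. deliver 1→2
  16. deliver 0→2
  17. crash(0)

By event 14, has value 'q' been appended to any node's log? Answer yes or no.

after 1 — timeout(1): n1:cand/b4/[-]
after 2 — deliver 1→0: n0:foll/b4/[-]
after 3 — deliver 0→1: n1:lead/b4/[-]
after 4 — deliver 1→2: n2:foll/b4/[-]
after 5 — deliver 2→1: ·
after 6 — propose(1,'q'): ·
after 7 — deliver 1→0: n0:foll/b4/[q]
after 8 — deliver 0→1: n1:lead/b4/[q]
after 9 — deliver 1→2: n2:foll/b4/[q]
after 10 — deliver 2→1: ·
after 11 — timeout(2): n2:cand/b8/[q]
after 12 — deliver 2→0: n0:foll/b8/[q]
after 13 — deliver 0→2: n2:lead/b8/[q]
after 14 — deliver 2→1: n1:foll/b8/[q]

yes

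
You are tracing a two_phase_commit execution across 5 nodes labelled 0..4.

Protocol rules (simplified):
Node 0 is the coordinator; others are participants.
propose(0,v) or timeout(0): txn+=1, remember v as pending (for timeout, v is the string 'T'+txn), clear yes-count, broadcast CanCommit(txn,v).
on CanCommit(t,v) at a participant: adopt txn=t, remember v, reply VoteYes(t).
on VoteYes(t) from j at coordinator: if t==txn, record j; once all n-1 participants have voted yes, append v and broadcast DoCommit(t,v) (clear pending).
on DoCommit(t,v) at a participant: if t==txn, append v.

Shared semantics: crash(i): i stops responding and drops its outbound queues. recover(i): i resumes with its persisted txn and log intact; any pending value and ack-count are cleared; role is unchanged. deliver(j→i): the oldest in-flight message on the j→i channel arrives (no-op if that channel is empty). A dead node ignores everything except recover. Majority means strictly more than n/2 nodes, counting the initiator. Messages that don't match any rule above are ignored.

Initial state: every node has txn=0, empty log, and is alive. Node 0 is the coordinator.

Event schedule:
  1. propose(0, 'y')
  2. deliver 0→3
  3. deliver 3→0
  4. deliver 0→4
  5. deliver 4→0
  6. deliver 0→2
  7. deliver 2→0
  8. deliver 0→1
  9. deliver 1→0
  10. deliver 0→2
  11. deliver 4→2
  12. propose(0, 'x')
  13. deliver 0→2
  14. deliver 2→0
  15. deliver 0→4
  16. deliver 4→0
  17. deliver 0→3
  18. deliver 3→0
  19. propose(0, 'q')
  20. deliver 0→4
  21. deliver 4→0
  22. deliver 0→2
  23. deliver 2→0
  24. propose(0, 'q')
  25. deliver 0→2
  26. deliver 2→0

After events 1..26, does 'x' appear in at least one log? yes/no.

no

1. propose(0,'y'):  <0:coor t1 ->
2. deliver 0→3:  <3:part t1 ->
3. deliver 3→0:  nop
4. deliver 0→4:  <4:part t1 ->
5. deliver 4→0:  nop
6. deliver 0→2:  <2:part t1 ->
7. deliver 2→0:  nop
8. deliver 0→1:  <1:part t1 ->
9. deliver 1→0:  <0:coor t1 y>
10. deliver 0→2:  <2:part t1 y>
11. deliver 4→2:  nop
12. propose(0,'x'):  <0:coor t2 y>
13. deliver 0→2:  <2:part t2 y>
14. deliver 2→0:  nop
15. deliver 0→4:  <4:part t1 y>
16. deliver 4→0:  nop
17. deliver 0→3:  <3:part t1 y>
18. deliver 3→0:  nop
19. propose(0,'q'):  <0:coor t3 y>
20. deliver 0→4:  <4:part t2 y>
21. deliver 4→0:  nop
22. deliver 0→2:  <2:part t3 y>
23. deliver 2→0:  nop
24. propose(0,'q'):  <0:coor t4 y>
25. deliver 0→2:  <2:part t4 y>
26. deliver 2→0:  nop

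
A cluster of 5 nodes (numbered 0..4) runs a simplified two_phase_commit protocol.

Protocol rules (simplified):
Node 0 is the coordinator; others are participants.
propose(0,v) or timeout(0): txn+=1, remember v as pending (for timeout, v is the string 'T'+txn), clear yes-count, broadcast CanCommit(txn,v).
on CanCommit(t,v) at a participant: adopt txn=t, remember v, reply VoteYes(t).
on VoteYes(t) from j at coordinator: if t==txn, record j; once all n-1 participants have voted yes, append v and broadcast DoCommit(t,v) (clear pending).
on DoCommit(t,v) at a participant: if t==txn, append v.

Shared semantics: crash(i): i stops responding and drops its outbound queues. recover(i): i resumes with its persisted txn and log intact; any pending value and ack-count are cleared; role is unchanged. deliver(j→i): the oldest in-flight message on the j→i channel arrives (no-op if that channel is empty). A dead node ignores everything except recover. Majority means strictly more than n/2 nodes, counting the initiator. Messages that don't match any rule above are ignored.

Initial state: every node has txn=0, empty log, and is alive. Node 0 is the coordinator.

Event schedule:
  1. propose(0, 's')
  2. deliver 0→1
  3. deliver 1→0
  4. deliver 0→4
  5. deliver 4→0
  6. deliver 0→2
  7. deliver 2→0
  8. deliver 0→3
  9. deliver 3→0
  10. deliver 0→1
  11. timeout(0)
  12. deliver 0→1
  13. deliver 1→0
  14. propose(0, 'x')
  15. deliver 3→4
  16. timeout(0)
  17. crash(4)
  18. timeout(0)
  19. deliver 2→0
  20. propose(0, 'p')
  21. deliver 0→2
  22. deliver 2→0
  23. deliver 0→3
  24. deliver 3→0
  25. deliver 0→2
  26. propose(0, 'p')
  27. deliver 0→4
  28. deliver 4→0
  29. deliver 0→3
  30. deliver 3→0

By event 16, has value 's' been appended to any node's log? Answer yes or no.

yes

after 1 — propose(0,'s'): n0:coor/t1/[-]
after 2 — deliver 0→1: n1:part/t1/[-]
after 3 — deliver 1→0: ·
after 4 — deliver 0→4: n4:part/t1/[-]
after 5 — deliver 4→0: ·
after 6 — deliver 0→2: n2:part/t1/[-]
after 7 — deliver 2→0: ·
after 8 — deliver 0→3: n3:part/t1/[-]
after 9 — deliver 3→0: n0:coor/t1/[s]
after 10 — deliver 0→1: n1:part/t1/[s]
after 11 — timeout(0): n0:coor/t2/[s]
after 12 — deliver 0→1: n1:part/t2/[s]
after 13 — deliver 1→0: ·
after 14 — propose(0,'x'): n0:coor/t3/[s]
after 15 — deliver 3→4: ·
after 16 — timeout(0): n0:coor/t4/[s]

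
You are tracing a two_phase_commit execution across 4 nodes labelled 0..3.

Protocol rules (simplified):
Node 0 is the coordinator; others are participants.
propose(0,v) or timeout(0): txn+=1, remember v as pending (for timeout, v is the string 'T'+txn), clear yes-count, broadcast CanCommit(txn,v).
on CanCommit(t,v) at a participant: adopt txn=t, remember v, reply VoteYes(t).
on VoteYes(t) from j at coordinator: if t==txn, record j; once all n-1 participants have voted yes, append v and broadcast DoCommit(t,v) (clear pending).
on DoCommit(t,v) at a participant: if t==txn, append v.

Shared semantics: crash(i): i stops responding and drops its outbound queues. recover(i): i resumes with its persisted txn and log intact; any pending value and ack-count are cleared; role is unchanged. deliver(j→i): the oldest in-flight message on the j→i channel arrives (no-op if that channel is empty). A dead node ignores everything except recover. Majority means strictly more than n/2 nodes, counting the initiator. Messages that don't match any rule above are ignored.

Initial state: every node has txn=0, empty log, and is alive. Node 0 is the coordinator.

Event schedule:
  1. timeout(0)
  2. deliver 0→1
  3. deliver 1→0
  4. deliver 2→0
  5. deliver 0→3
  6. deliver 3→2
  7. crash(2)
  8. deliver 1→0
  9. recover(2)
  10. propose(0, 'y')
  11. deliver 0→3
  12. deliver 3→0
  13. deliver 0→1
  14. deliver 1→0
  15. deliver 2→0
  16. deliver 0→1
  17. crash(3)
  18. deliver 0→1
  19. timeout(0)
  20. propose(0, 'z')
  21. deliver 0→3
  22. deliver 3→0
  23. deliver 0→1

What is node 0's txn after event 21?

e1 timeout(0): 0[coor,t=1,-]
e2 deliver 0→1: 1[part,t=1,-]
e3 deliver 1→0: ·
e4 deliver 2→0: ·
e5 deliver 0→3: 3[part,t=1,-]
e6 deliver 3→2: ·
e7 crash(2): 2[✗part,t=0,-]
e8 deliver 1→0: ·
e9 recover(2): 2[part,t=0,-]
e10 propose(0,'y'): 0[coor,t=2,-]
e11 deliver 0→3: 3[part,t=2,-]
e12 deliver 3→0: ·
e13 deliver 0→1: 1[part,t=2,-]
e14 deliver 1→0: ·
e15 deliver 2→0: ·
e16 deliver 0→1: ·
e17 crash(3): 3[✗part,t=2,-]
e18 deliver 0→1: ·
e19 timeout(0): 0[coor,t=3,-]
e20 propose(0,'z'): 0[coor,t=4,-]
e21 deliver 0→3: ·

4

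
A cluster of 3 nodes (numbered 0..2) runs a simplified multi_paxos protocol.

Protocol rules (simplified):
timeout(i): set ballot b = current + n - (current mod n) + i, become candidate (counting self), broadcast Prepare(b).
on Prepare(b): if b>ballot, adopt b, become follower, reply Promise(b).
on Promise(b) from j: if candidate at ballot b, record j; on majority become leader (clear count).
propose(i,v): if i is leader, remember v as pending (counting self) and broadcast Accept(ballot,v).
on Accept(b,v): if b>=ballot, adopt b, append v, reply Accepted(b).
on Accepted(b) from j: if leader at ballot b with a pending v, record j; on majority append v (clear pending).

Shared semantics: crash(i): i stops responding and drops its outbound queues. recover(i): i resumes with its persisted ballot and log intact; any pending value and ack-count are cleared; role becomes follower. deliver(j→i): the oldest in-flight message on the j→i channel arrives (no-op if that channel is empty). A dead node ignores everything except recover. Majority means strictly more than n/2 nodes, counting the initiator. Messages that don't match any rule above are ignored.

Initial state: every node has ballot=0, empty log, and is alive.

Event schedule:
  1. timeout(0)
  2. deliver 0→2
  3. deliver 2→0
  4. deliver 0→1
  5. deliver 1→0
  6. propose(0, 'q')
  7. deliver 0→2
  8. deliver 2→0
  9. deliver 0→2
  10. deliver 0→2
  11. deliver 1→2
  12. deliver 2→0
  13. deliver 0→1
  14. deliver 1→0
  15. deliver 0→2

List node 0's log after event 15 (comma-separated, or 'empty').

[1] timeout(0) → N0(cand b3 [-])
[2] deliver 0→2 → N2(foll b3 [-])
[3] deliver 2→0 → N0(lead b3 [-])
[4] deliver 0→1 → N1(foll b3 [-])
[5] deliver 1→0 → ∅
[6] propose(0,'q') → ∅
[7] deliver 0→2 → N2(foll b3 [q])
[8] deliver 2→0 → N0(lead b3 [q])
[9] deliver 0→2 → ∅
[10] deliver 0→2 → ∅
[11] deliver 1→2 → ∅
[12] deliver 2→0 → ∅
[13] deliver 0→1 → N1(foll b3 [q])
[14] deliver 1→0 → ∅
[15] deliver 0→2 → ∅

q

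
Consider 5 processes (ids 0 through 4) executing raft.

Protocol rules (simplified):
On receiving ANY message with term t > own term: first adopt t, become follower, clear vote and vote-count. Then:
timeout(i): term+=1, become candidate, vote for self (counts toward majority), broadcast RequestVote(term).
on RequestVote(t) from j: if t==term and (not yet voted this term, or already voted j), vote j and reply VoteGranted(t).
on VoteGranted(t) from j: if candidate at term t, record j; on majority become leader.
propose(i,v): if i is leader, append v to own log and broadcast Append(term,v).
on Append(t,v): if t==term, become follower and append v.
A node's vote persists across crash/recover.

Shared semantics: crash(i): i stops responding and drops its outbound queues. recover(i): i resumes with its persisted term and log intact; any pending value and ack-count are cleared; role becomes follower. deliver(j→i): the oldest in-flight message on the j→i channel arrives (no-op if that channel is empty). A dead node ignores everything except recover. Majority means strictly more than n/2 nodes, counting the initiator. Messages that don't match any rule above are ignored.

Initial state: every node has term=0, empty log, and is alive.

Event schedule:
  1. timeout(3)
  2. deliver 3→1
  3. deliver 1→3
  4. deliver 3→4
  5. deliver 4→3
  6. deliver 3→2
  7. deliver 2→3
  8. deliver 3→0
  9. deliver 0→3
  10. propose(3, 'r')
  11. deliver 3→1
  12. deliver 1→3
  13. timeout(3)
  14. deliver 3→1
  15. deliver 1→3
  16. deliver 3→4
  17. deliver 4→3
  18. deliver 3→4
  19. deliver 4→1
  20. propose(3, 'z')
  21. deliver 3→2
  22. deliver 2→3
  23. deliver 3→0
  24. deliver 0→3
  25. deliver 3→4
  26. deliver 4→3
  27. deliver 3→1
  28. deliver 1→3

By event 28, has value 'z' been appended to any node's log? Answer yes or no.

no

after 1 — timeout(3): n3:cand/t1/[-]
after 2 — deliver 3→1: n1:foll/t1/[-]
after 3 — deliver 1→3: ·
after 4 — deliver 3→4: n4:foll/t1/[-]
after 5 — deliver 4→3: n3:lead/t1/[-]
after 6 — deliver 3→2: n2:foll/t1/[-]
after 7 — deliver 2→3: ·
after 8 — deliver 3→0: n0:foll/t1/[-]
after 9 — deliver 0→3: ·
after 10 — propose(3,'r'): n3:lead/t1/[r]
after 11 — deliver 3→1: n1:foll/t1/[r]
after 12 — deliver 1→3: ·
after 13 — timeout(3): n3:cand/t2/[r]
after 14 — deliver 3→1: n1:foll/t2/[r]
after 15 — deliver 1→3: ·
after 16 — deliver 3→4: n4:foll/t1/[r]
after 17 — deliver 4→3: ·
after 18 — deliver 3→4: n4:foll/t2/[r]
after 19 — deliver 4→1: ·
after 20 — propose(3,'z'): ·
after 21 — deliver 3→2: n2:foll/t1/[r]
after 22 — deliver 2→3: ·
after 23 — deliver 3→0: n0:foll/t1/[r]
after 24 — deliver 0→3: ·
after 25 — deliver 3→4: ·
after 26 — deliver 4→3: n3:lead/t2/[r]
after 27 — deliver 3→1: ·
after 28 — deliver 1→3: ·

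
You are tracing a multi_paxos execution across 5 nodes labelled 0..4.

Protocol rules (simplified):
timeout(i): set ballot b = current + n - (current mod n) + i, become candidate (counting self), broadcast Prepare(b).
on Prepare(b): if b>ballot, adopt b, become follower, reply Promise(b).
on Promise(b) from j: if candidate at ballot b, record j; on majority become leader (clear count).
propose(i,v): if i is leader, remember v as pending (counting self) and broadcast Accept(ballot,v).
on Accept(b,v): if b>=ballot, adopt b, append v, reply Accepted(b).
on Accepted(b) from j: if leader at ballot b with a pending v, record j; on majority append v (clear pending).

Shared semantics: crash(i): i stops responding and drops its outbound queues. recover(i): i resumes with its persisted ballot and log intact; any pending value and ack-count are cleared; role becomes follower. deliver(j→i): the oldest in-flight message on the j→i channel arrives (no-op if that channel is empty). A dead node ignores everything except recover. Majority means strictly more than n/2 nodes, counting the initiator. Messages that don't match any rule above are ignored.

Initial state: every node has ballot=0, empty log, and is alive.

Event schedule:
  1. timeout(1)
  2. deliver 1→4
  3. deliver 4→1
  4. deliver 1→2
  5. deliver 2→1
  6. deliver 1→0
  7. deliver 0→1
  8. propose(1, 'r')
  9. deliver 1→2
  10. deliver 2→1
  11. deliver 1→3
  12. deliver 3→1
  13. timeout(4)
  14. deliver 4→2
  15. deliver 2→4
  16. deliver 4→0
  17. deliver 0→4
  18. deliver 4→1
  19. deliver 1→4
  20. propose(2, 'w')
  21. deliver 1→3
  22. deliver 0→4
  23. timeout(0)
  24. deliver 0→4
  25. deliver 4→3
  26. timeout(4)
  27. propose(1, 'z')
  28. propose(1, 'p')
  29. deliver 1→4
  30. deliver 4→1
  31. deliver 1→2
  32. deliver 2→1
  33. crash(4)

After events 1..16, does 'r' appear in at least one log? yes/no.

[1] timeout(1) → N1(cand b6 [-])
[2] deliver 1→4 → N4(foll b6 [-])
[3] deliver 4→1 → ∅
[4] deliver 1→2 → N2(foll b6 [-])
[5] deliver 2→1 → N1(lead b6 [-])
[6] deliver 1→0 → N0(foll b6 [-])
[7] deliver 0→1 → ∅
[8] propose(1,'r') → ∅
[9] deliver 1→2 → N2(foll b6 [r])
[10] deliver 2→1 → ∅
[11] deliver 1→3 → N3(foll b6 [-])
[12] deliver 3→1 → ∅
[13] timeout(4) → N4(cand b14 [-])
[14] deliver 4→2 → N2(foll b14 [r])
[15] deliver 2→4 → ∅
[16] deliver 4→0 → N0(foll b14 [-])

yes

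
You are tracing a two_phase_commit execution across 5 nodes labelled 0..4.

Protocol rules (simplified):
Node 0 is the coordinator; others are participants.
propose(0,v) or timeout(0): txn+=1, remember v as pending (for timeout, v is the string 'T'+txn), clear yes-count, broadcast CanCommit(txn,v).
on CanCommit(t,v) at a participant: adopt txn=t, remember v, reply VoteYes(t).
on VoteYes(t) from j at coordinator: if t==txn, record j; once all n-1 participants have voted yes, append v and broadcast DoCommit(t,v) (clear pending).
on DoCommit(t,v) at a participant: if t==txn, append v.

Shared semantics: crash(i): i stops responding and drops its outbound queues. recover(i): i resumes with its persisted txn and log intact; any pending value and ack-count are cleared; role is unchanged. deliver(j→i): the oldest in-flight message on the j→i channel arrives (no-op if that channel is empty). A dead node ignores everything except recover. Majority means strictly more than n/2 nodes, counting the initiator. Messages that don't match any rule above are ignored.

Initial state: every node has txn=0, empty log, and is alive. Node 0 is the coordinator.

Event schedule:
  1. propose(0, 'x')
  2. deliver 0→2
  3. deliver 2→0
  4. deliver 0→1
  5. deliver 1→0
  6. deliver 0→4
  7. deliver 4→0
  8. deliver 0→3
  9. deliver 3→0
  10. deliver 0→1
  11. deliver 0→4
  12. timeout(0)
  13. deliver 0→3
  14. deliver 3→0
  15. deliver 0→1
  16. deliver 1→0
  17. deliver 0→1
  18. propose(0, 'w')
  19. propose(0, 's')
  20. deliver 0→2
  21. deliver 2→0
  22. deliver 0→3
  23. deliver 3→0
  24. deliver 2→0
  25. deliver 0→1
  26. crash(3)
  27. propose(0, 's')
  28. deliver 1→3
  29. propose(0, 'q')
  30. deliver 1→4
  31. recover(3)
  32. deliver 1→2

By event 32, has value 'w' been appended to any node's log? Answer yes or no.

no

after 1 — propose(0,'x'): n0:coor/t1/[-]
after 2 — deliver 0→2: n2:part/t1/[-]
after 3 — deliver 2→0: ·
after 4 — deliver 0→1: n1:part/t1/[-]
after 5 — deliver 1→0: ·
after 6 — deliver 0→4: n4:part/t1/[-]
after 7 — deliver 4→0: ·
after 8 — deliver 0→3: n3:part/t1/[-]
after 9 — deliver 3→0: n0:coor/t1/[x]
after 10 — deliver 0→1: n1:part/t1/[x]
after 11 — deliver 0→4: n4:part/t1/[x]
after 12 — timeout(0): n0:coor/t2/[x]
after 13 — deliver 0→3: n3:part/t1/[x]
after 14 — deliver 3→0: ·
after 15 — deliver 0→1: n1:part/t2/[x]
after 16 — deliver 1→0: ·
after 17 — deliver 0→1: ·
after 18 — propose(0,'w'): n0:coor/t3/[x]
after 19 — propose(0,'s'): n0:coor/t4/[x]
after 20 — deliver 0→2: n2:part/t1/[x]
after 21 — deliver 2→0: ·
after 22 — deliver 0→3: n3:part/t2/[x]
after 23 — deliver 3→0: ·
after 24 — deliver 2→0: ·
after 25 — deliver 0→1: n1:part/t3/[x]
after 26 — crash(3): n3:✗part/t2/[x]
after 27 — propose(0,'s'): n0:coor/t5/[x]
after 28 — deliver 1→3: ·
after 29 — propose(0,'q'): n0:coor/t6/[x]
after 30 — deliver 1→4: ·
after 31 — recover(3): n3:part/t2/[x]
after 32 — deliver 1→2: ·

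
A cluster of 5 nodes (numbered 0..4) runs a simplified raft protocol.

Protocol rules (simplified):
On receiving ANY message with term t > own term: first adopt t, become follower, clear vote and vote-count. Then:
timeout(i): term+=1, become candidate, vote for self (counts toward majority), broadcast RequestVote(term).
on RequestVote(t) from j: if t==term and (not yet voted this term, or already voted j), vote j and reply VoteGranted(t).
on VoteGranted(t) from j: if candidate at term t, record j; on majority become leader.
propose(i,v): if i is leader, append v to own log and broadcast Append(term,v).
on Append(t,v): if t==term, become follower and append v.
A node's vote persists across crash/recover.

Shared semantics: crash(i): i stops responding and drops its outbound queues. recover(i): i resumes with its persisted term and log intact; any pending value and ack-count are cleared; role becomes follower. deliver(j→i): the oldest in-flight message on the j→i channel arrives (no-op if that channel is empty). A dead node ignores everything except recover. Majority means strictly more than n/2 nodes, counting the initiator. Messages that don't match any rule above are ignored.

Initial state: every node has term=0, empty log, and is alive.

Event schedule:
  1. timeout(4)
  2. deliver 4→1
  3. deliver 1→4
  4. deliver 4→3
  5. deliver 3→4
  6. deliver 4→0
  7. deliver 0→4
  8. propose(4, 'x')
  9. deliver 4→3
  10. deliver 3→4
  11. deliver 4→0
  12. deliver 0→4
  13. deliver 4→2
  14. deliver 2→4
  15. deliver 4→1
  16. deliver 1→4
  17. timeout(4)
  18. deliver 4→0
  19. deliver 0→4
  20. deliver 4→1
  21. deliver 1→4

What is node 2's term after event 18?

1

step 1 timeout(4): 4={cand,t=1,log=-}
step 2 deliver 4→1: 1={foll,t=1,log=-}
step 3 deliver 1→4: —
step 4 deliver 4→3: 3={foll,t=1,log=-}
step 5 deliver 3→4: 4={lead,t=1,log=-}
step 6 deliver 4→0: 0={foll,t=1,log=-}
step 7 deliver 0→4: —
step 8 propose(4,'x'): 4={lead,t=1,log=x}
step 9 deliver 4→3: 3={foll,t=1,log=x}
step 10 deliver 3→4: —
step 11 deliver 4→0: 0={foll,t=1,log=x}
step 12 deliver 0→4: —
step 13 deliver 4→2: 2={foll,t=1,log=-}
step 14 deliver 2→4: —
step 15 deliver 4→1: 1={foll,t=1,log=x}
step 16 deliver 1→4: —
step 17 timeout(4): 4={cand,t=2,log=x}
step 18 deliver 4→0: 0={foll,t=2,log=x}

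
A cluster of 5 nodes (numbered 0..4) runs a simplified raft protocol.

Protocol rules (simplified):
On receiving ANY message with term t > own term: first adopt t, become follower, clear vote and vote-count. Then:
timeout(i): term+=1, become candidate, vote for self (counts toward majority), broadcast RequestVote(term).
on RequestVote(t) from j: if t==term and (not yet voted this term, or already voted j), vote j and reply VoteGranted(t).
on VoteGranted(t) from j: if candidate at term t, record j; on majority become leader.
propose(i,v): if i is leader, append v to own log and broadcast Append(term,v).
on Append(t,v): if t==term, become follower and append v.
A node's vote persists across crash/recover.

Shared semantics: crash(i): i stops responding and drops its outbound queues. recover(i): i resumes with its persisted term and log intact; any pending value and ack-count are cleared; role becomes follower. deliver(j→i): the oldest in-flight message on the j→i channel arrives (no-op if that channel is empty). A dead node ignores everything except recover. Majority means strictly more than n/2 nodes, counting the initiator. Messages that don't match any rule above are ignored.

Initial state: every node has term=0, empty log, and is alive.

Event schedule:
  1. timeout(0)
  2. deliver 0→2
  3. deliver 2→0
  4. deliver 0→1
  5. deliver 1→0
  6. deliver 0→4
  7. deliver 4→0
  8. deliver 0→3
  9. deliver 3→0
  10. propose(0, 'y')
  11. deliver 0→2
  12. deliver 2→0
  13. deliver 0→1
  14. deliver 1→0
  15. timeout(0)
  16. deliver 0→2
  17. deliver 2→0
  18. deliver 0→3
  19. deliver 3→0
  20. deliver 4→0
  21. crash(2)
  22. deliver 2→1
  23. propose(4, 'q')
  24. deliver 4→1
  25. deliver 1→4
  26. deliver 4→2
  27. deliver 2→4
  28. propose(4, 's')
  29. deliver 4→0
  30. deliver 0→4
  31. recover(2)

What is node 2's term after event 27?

[1] timeout(0) → N0(cand t1 [-])
[2] deliver 0→2 → N2(foll t1 [-])
[3] deliver 2→0 → ∅
[4] deliver 0→1 → N1(foll t1 [-])
[5] deliver 1→0 → N0(lead t1 [-])
[6] deliver 0→4 → N4(foll t1 [-])
[7] deliver 4→0 → ∅
[8] deliver 0→3 → N3(foll t1 [-])
[9] deliver 3→0 → ∅
[10] propose(0,'y') → N0(lead t1 [y])
[11] deliver 0→2 → N2(foll t1 [y])
[12] deliver 2→0 → ∅
[13] deliver 0→1 → N1(foll t1 [y])
[14] deliver 1→0 → ∅
[15] timeout(0) → N0(cand t2 [y])
[16] deliver 0→2 → N2(foll t2 [y])
[17] deliver 2→0 → ∅
[18] deliver 0→3 → N3(foll t1 [y])
[19] deliver 3→0 → ∅
[20] deliver 4→0 → ∅
[21] crash(2) → N2(✗foll t2 [y])
[22] deliver 2→1 → ∅
[23] propose(4,'q') → ∅
[24] deliver 4→1 → ∅
[25] deliver 1→4 → ∅
[26] deliver 4→2 → ∅
[27] deliver 2→4 → ∅

2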